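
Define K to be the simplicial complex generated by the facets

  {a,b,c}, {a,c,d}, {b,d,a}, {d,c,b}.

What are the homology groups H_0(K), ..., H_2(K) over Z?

H_0 = Z,  H_1 = 0,  H_2 = Z.

We work with the vertex ordering a < b < c < d. The simplices of K, each written with vertices in increasing order, are:

  0-simplices (4): a, b, c, d
  1-simplices (6): ab, ac, ad, bc, bd, cd
  2-simplices (4): abc, abd, acd, bcd

so the chain groups are C_0 ≅ Z^4, C_1 ≅ Z^6, C_2 ≅ Z^4.

∂_1: C_1 → C_0 is given by ∂[p,q] = [q] − [p].
As a 4×6 matrix over Z this has rank 3, with invariant factors (1,1,1).

The boundary map ∂_2: C_2 → C_1 sends each 2-simplex [p,q,r] to [q,r] − [p,r] + [p,q]. For instance
  ∂abd = bd − ad + ab,
  ∂acd = cd − ad + ac.
As a 6×4 matrix over Z this has rank 3, with invariant factors (1,1,1).

Computing H_k = (kernel of ∂_k) / (image of ∂_{k+1}):

  H_0: rank C_0 − rank ∂_1 = 4 − 3 = 1, and the invariant factors of ∂_1 are all 1, so H_0 = Z.
  H_1: rank ker ∂_1 − rank ∂_2 = (6 − 3) − 3 = 0, and the invariant factors of ∂_2 are all 1, so H_1 = 0.
  H_2: rank ker ∂_2 − rank ∂_3 = (4 − 3) − 0 = 1, and there is no ∂_3, so H_2 = Z.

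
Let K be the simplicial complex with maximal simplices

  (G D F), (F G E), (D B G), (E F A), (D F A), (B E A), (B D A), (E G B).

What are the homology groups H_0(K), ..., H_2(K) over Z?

H_0 = Z,  H_1 = 0,  H_2 = Z.

K has 6 vertices, 12 edges, 8 triangles.
rank ∂_0 = 0, rank ∂_1 = 5 ⇒ b_0 = 6 − 0 − 5 = 1; all invariant factors of ∂_1 are 1 so no torsion. So H_0 ≅ Z.
rank ∂_1 = 5, rank ∂_2 = 7 ⇒ b_1 = 12 − 5 − 7 = 0; all invariant factors of ∂_2 are 1 so no torsion. So H_1 ≅ 0.
rank ∂_2 = 7, rank ∂_3 = 0 ⇒ b_2 = 8 − 7 − 0 = 1. So H_2 ≅ Z.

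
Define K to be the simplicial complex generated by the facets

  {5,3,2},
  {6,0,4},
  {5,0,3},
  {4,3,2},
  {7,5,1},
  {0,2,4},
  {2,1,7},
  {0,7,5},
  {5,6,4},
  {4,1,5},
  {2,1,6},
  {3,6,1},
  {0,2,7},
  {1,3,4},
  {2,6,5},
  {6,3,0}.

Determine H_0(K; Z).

Take the total order 0 < 1 < 2 < 3 < 4 < 5 < 6 < 7 on the vertex set. Then K (dimension 2) consists of the simplices:

  0-simplices (8): [0], [1], [2], [3], [4], [5], [6], [7]
  1-simplices (24): (24 of them)
  2-simplices (16): [0,2,4], [0,2,7], [0,3,5], [0,3,6], [0,4,6], [0,5,7], [1,2,6], [1,2,7], [1,3,4], [1,3,6], [1,4,5], [1,5,7], [2,3,4], [2,3,5], [2,5,6], [4,5,6]

giving chain groups C_0 ≅ Z^8, C_1 ≅ Z^24, C_2 ≅ Z^16.

The boundary map ∂_1: C_1 → C_0 sends each edge [p,q] (with p < q) to q − p. For instance
  ∂[2,3] = [3] − [2].
This gives a 8×24 integer matrix of rank 7; reducing to Smith normal form yields diagonal entries (1,1,1,1,1,1,1).

∂_2: C_2 → C_1 sends each 2-simplex [p,q,r] to [q,r] − [p,r] + [p,q]. For instance
  ∂[1,4,5] = [4,5] − [1,5] + [1,4],
  ∂[1,3,6] = [3,6] − [1,6] + [1,3].
The 24×16 boundary matrix has rank 15 and Smith normal form diag(1,1,1,1,1,1,1,1,1,1,1,1,1,1,1).

Now H_k = ker ∂_k / im ∂_{k+1}, so:

  H_0: rank C_0 − rank ∂_1 = 8 − 7 = 1, and the invariant factors of ∂_1 are all 1, so H_0 = Z.

H_0 = Z.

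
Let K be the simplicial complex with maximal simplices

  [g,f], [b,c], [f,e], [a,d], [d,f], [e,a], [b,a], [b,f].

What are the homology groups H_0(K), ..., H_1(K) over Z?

H_0 ≅ Z,  H_1 ≅ Z^2.

Fix the vertex order a < b < c < d < e < f < g and write every simplex with vertices in increasing order. Then dim K = 1 and the simplices of K are:

  0-simplices (7): a, b, c, d, e, f, g
  1-simplices (8): ab, ad, ae, bc, bf, df, ef, fg

Hence C_0 ≅ Z^7, C_1 ≅ Z^8.

∂_1: C_1 → C_0 maps an edge to its endpoints' difference, ∂[p,q] = q − p.
The resulting 7×8 matrix has rank 6, and its Smith normal form has invariant factors (1,1,1,1,1,1).

Computing H_k = (kernel of ∂_k) / (image of ∂_{k+1}):

  H_0: rank C_0 − rank ∂_1 = 7 − 6 = 1, and the invariant factors of ∂_1 are all 1, so H_0 = Z.
  H_1: rank ker ∂_1 − rank ∂_2 = (8 − 6) − 0 = 2, and there is no ∂_2, so H_1 = Z^2.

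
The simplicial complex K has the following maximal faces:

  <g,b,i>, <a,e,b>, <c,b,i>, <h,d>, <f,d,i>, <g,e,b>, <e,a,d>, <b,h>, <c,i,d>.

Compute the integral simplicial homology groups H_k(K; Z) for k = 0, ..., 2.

H_0 = Z,  H_1 = Z^2,  H_2 = 0.

We work with the vertex ordering a < b < c < d < e < f < g < h < i. The simplices of K, each written with vertices in increasing order, are:

  0-simplices (9): a, b, c, d, e, f, g, h, i
  1-simplices (17): ab, ad, ae, bc, be, bg, bh, bi, cd, ci, de, df, dh, di, eg, fi, gi
  2-simplices (7): abe, ade, bci, beg, bgi, cdi, dfi

Hence C_0 ≅ Z^9, C_1 ≅ Z^17, C_2 ≅ Z^7.

∂_1: C_1 → C_0 is given by ∂[p,q] = [q] − [p].
The resulting 9×17 matrix has rank 8, and its Smith normal form has invariant factors (1,1,1,1,1,1,1,1).

Boundary ∂_2: C_2 → C_1 acts by ∂[p,q,r] = [q,r] − [p,r] + [p,q]. For instance
  ∂beg = eg − bg + be,
  ∂ade = de − ae + ad.
As a 17×7 matrix over Z this has rank 7, with invariant factors (1,1,1,1,1,1,1).

Reading off H_k = ker ∂_k / im ∂_{k+1}:

  H_0: rank C_0 − rank ∂_1 = 9 − 8 = 1, and the invariant factors of ∂_1 are all 1, so H_0 = Z.
  H_1: rank ker ∂_1 − rank ∂_2 = (17 − 8) − 7 = 2, and the invariant factors of ∂_2 are all 1, so H_1 = Z^2.
  H_2: rank ker ∂_2 − rank ∂_3 = (7 − 7) − 0 = 0, and there is no ∂_3, so H_2 = 0.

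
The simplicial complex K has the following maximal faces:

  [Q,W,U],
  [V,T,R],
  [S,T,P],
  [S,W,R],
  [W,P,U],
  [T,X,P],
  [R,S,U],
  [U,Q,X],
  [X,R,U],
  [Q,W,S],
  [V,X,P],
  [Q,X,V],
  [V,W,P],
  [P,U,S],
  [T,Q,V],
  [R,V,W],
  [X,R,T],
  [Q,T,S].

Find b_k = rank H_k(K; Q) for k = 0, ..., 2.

b_0 = 1, b_1 = 1, b_2 = 0.

Fix the vertex order P < Q < R < S < T < U < V < W < X and write every simplex with vertices in increasing order. Then dim K = 2 and the simplices of K are:

  0-simplices (9): P, Q, R, S, T, U, V, W, X
  1-simplices (27): PS, PT, PU, PV, PW, PX, QS, QT, QU, QV, QW, QX, RS, RT, RU, RV, RW, RX, ST, SU, SW, TV, TX, UW, UX, VW, VX
  2-simplices (18): PST, PSU, PTX, PUW, PVW, PVX, QST, QSW, QTV, QUW, QUX, QVX, RSU, RSW, RTV, RTX, RUX, RVW

giving chain groups C_0 ≅ Z^9, C_1 ≅ Z^27, C_2 ≅ Z^18.

∂_1: C_1 → C_0 sends each edge [p,q] (with p < q) to q − p. For instance
  ∂PU = U − P.
The resulting 9×27 matrix has rank 8, and its Smith normal form has invariant factors (1,1,1,1,1,1,1,1).

∂_2: C_2 → C_1 acts by ∂[p,q,r] = [q,r] − [p,r] + [p,q]. For instance
  ∂QUW = UW − QW + QU,
  ∂QSW = SW − QW + QS.
This gives a 27×18 integer matrix of rank 18; reducing to Smith normal form yields diagonal entries (1,1,1,1,1,1,1,1,1,1,1,1,1,1,1,1,1,2).

Now H_k = ker ∂_k / im ∂_{k+1}, so:

  H_0: rank C_0 − rank ∂_1 = 9 − 8 = 1, and the invariant factors of ∂_1 are all 1, so H_0 = Z.
  H_1: rank ker ∂_1 − rank ∂_2 = (27 − 8) − 18 = 1, and ∂_2 has invariant factor 2 > 1, so H_1 = Z ⊕ Z/2.
  H_2: rank ker ∂_2 − rank ∂_3 = (18 − 18) − 0 = 0, and there is no ∂_3, so H_2 = 0.

Hence the Betti numbers are b_0 = 1, b_1 = 1, b_2 = 0.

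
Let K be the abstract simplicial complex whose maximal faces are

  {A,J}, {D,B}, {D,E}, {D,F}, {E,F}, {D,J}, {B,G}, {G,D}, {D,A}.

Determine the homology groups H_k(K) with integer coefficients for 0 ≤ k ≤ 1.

K has 7 vertices, 9 edges.
rank ∂_0 = 0, rank ∂_1 = 6 ⇒ b_0 = 7 − 0 − 6 = 1; all invariant factors of ∂_1 are 1 so no torsion. So H_0 ≅ Z.
rank ∂_1 = 6, rank ∂_2 = 0 ⇒ b_1 = 9 − 6 − 0 = 3. So H_1 ≅ Z^3.

H_0 = Z,  H_1 = Z^3.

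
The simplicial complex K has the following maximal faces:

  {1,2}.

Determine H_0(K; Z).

Take the total order 1 < 2 on the vertex set. Then K (dimension 1) consists of the simplices:

  0-simplices (2): [1], [2]
  1-simplices (1): [1,2]

so the chain groups are C_0 ≅ Z^2, C_1 ≅ Z^1.

The boundary map ∂_1: C_1 → C_0 maps an edge to its endpoints' difference, ∂[p,q] = q − p. For instance
  ∂[1,2] = [2] − [1].
This gives a 2×1 integer matrix of rank 1; reducing to Smith normal form yields diagonal entries (1).

Computing H_k = (kernel of ∂_k) / (image of ∂_{k+1}):

  H_0: rank C_0 − rank ∂_1 = 2 − 1 = 1, and the invariant factors of ∂_1 are all 1, so H_0 = Z.

(K is a triangulation of the 1-simplex.)

H_0 = Z.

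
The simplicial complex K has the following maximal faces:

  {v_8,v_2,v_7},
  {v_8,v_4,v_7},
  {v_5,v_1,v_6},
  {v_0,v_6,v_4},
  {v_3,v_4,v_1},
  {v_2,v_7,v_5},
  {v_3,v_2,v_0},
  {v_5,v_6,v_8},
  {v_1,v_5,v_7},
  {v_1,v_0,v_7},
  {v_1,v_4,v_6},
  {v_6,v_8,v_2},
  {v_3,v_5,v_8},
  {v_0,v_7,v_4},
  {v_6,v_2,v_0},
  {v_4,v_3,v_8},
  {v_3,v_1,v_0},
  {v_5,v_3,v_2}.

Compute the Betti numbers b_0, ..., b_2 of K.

K has 9 vertices, 27 edges, 18 triangles.
rank ∂_0 = 0, rank ∂_1 = 8 ⇒ b_0 = 9 − 0 − 8 = 1; all invariant factors of ∂_1 are 1 so no torsion. So H_0 ≅ Z.
rank ∂_1 = 8, rank ∂_2 = 18 ⇒ b_1 = 27 − 8 − 18 = 1; ∂_2 has invariant factor(s) [2] giving torsion. So H_1 ≅ Z ⊕ Z_2.
rank ∂_2 = 18, rank ∂_3 = 0 ⇒ b_2 = 18 − 18 − 0 = 0. So H_2 ≅ 0.

b_0 = 1, b_1 = 1, b_2 = 0.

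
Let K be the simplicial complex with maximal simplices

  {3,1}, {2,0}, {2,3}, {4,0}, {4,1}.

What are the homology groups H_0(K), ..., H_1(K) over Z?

H_0 ≅ Z,  H_1 ≅ Z.

Fix the vertex order 0 < 1 < 2 < 3 < 4 and write every simplex with vertices in increasing order. Then dim K = 1 and the simplices of K are:

  0-simplices (5): [0], [1], [2], [3], [4]
  1-simplices (5): [0,2], [0,4], [1,3], [1,4], [2,3]

giving chain groups C_0 ≅ Z^5, C_1 ≅ Z^5.

∂_1: C_1 → C_0 is given by ∂[p,q] = [q] − [p]. For instance
  ∂[0,2] = [2] − [0].
The 5×5 boundary matrix has rank 4 and Smith normal form diag(1,1,1,1).

Now H_k = ker ∂_k / im ∂_{k+1}, so:

  H_0: rank C_0 − rank ∂_1 = 5 − 4 = 1, and the invariant factors of ∂_1 are all 1, so H_0 ≅ Z.
  H_1: rank ker ∂_1 − rank ∂_2 = (5 − 4) − 0 = 1, and there is no ∂_2, so H_1 ≅ Z.

As a check, the Euler characteristic is 5 − 5 = 0, which agrees with 1 − 1 = 0.
(K is a triangulation of the circle S^1.)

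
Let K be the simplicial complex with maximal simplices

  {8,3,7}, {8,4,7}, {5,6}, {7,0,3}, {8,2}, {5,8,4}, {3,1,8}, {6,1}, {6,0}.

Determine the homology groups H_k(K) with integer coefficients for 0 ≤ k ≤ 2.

We work with the vertex ordering 0 < 1 < 2 < 3 < 4 < 5 < 6 < 7 < 8. The simplices of K, each written with vertices in increasing order, are:

  0-simplices (9): [0], [1], [2], [3], [4], [5], [6], [7], [8]
  1-simplices (15): [0,3], [0,6], [0,7], [1,3], [1,6], [1,8], [2,8], [3,7], [3,8], [4,5], [4,7], [4,8], [5,6], [5,8], [7,8]
  2-simplices (5): [0,3,7], [1,3,8], [3,7,8], [4,5,8], [4,7,8]

Hence C_0 ≅ Z^9, C_1 ≅ Z^15, C_2 ≅ Z^5.

∂_1: C_1 → C_0 is given by ∂[p,q] = [q] − [p]. For instance
  ∂[1,8] = [8] − [1].
The resulting 9×15 matrix has rank 8, and its Smith normal form has invariant factors (1,1,1,1,1,1,1,1).

∂_2: C_2 → C_1 sends each 2-simplex [p,q,r] to [q,r] − [p,r] + [p,q]. For instance
  ∂[1,3,8] = [3,8] − [1,8] + [1,3],
  ∂[4,7,8] = [7,8] − [4,8] + [4,7].
The 15×5 boundary matrix has rank 5 and Smith normal form diag(1,1,1,1,1).

From H_k ≅ ker(∂_k) / im(∂_{k+1}) we obtain:

  H_0: rank C_0 − rank ∂_1 = 9 − 8 = 1, and the invariant factors of ∂_1 are all 1, so H_0 = Z.
  H_1: rank ker ∂_1 − rank ∂_2 = (15 − 8) − 5 = 2, and the invariant factors of ∂_2 are all 1, so H_1 = Z^2.
  H_2: rank ker ∂_2 − rank ∂_3 = (5 − 5) − 0 = 0, and there is no ∂_3, so H_2 = 0.

H_0 ≅ Z,  H_1 ≅ Z^2,  H_2 = 0.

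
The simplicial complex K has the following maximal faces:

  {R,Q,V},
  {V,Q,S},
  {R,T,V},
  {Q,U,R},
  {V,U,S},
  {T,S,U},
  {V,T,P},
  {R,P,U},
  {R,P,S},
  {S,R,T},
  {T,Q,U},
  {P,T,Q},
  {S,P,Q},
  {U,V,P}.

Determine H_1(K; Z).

H_1 = Z^2.

Fix the vertex order P < Q < R < S < T < U < V and write every simplex with vertices in increasing order. Then dim K = 2 and the simplices of K are:

  0-simplices (7): P, Q, R, S, T, U, V
  1-simplices (21): PQ, PR, PS, PT, PU, PV, QR, QS, QT, QU, QV, RS, RT, RU, RV, ST, SU, SV, TU, TV, UV
  2-simplices (14): PQS, PQT, PRS, PRU, PTV, PUV, QRU, QRV, QSV, QTU, RST, RTV, STU, SUV

giving chain groups C_0 ≅ Z^7, C_1 ≅ Z^21, C_2 ≅ Z^14.

The boundary map ∂_1: C_1 → C_0 is given by ∂[p,q] = [q] − [p]. For instance
  ∂QV = V − Q.
As a 7×21 matrix over Z this has rank 6, with invariant factors (1,1,1,1,1,1).

∂_2: C_2 → C_1 acts by ∂[p,q,r] = [q,r] − [p,r] + [p,q]. For instance
  ∂PQS = QS − PS + PQ,
  ∂STU = TU − SU + ST.
The 21×14 boundary matrix has rank 13 and Smith normal form diag(1,1,1,1,1,1,1,1,1,1,1,1,1).

Reading off H_k = ker ∂_k / im ∂_{k+1}:

  H_1: rank ker ∂_1 − rank ∂_2 = (21 − 6) − 13 = 2, and the invariant factors of ∂_2 are all 1, so H_1 = Z^2.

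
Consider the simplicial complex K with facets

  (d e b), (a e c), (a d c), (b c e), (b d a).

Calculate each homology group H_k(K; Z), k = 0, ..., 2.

H_0 ≅ Z,  H_1 ≅ Z,  H_2 = 0.

Order the vertices as a < b < c < d < e. Listing each simplex with vertices in this order, K has dimension 2 with simplices:

  0-simplices (5): a, b, c, d, e
  1-simplices (10): ab, ac, ad, ae, bc, bd, be, cd, ce, de
  2-simplices (5): abd, acd, ace, bce, bde

Hence C_0 ≅ Z^5, C_1 ≅ Z^10, C_2 ≅ Z^5.

∂_1: C_1 → C_0 sends each edge [p,q] (with p < q) to q − p.
This gives a 5×10 integer matrix of rank 4; reducing to Smith normal form yields diagonal entries (1,1,1,1).

Boundary ∂_2: C_2 → C_1 sends each 2-simplex [p,q,r] to [q,r] − [p,r] + [p,q]. For instance
  ∂ace = ce − ae + ac,
  ∂acd = cd − ad + ac.
The resulting 10×5 matrix has rank 5, and its Smith normal form has invariant factors (1,1,1,1,1).

From H_k ≅ ker(∂_k) / im(∂_{k+1}) we obtain:

  H_0: rank C_0 − rank ∂_1 = 5 − 4 = 1, and the invariant factors of ∂_1 are all 1, so H_0 ≅ Z.
  H_1: rank ker ∂_1 − rank ∂_2 = (10 − 4) − 5 = 1, and the invariant factors of ∂_2 are all 1, so H_1 ≅ Z.
  H_2: rank ker ∂_2 − rank ∂_3 = (5 − 5) − 0 = 0, and there is no ∂_3, so H_2 ≅ 0.

(K is a triangulation of the Möbius band.)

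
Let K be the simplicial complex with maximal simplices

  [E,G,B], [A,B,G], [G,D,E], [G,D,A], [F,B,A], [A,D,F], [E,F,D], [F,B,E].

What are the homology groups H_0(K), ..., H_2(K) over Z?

K has 6 vertices, 12 edges, 8 triangles.
rank ∂_0 = 0, rank ∂_1 = 5 ⇒ b_0 = 6 − 0 − 5 = 1; all invariant factors of ∂_1 are 1 so no torsion. So H_0 ≅ Z.
rank ∂_1 = 5, rank ∂_2 = 7 ⇒ b_1 = 12 − 5 − 7 = 0; all invariant factors of ∂_2 are 1 so no torsion. So H_1 ≅ 0.
rank ∂_2 = 7, rank ∂_3 = 0 ⇒ b_2 = 8 − 7 − 0 = 1. So H_2 ≅ Z.

H_0 = Z,  H_1 = 0,  H_2 = Z.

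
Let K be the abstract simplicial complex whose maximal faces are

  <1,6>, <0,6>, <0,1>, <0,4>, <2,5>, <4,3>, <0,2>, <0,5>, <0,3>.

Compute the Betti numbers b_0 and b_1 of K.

Take the total order 0 < 1 < 2 < 3 < 4 < 5 < 6 on the vertex set. Then K (dimension 1) consists of the simplices:

  0-simplices (7): [0], [1], [2], [3], [4], [5], [6]
  1-simplices (9): [0,1], [0,2], [0,3], [0,4], [0,5], [0,6], [1,6], [2,5], [3,4]

giving chain groups C_0 ≅ Z^7, C_1 ≅ Z^9.

Boundary ∂_1: C_1 → C_0 is given by ∂[p,q] = [q] − [p]. For instance
  ∂[0,5] = [5] − [0].
The 7×9 boundary matrix has rank 6 and Smith normal form diag(1,1,1,1,1,1).

Now H_k = ker ∂_k / im ∂_{k+1}, so:

  H_0: rank C_0 − rank ∂_1 = 7 − 6 = 1, and the invariant factors of ∂_1 are all 1, so H_0 ≅ Z.
  H_1: rank ker ∂_1 − rank ∂_2 = (9 − 6) − 0 = 3, and there is no ∂_2, so H_1 ≅ Z^3.

(K is a triangulation of a wedge of 3 circles.)

Hence the Betti numbers are b_0 = 1, b_1 = 3.

b_0 = 1, b_1 = 3.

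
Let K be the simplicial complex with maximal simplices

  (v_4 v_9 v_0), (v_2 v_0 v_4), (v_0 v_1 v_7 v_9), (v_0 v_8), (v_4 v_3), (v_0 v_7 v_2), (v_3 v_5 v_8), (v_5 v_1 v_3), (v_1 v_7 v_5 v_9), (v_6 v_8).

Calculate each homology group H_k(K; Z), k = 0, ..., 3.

Take the total order v_0 < v_1 < v_2 < v_3 < v_4 < v_5 < v_6 < v_7 < v_8 < v_9 on the vertex set. Then K (dimension 3) consists of the simplices:

  0-simplices (10): [v_0], [v_1], [v_2], [v_3], [v_4], [v_5], [v_6], [v_7], [v_8], [v_9]
  1-simplices (21): (21 of them)
  2-simplices (12): (12 of them)
  3-simplices (2): [v_0,v_1,v_7,v_9], [v_1,v_5,v_7,v_9]

giving chain groups C_0 ≅ Z^10, C_1 ≅ Z^21, C_2 ≅ Z^12, C_3 ≅ Z^2.

Boundary ∂_1: C_1 → C_0 maps an edge to its endpoints' difference, ∂[p,q] = q − p. For instance
  ∂[v_1,v_7] = [v_7] − [v_1].
The resulting 10×21 matrix has rank 9, and its Smith normal form has invariant factors (1,1,1,1,1,1,1,1,1).

The boundary map ∂_2: C_2 → C_1 sends each 2-simplex [p,q,r] to [q,r] − [p,r] + [p,q]. For instance
  ∂[v_0,v_2,v_7] = [v_2,v_7] − [v_0,v_7] + [v_0,v_2],
  ∂[v_3,v_5,v_8] = [v_5,v_8] − [v_3,v_8] + [v_3,v_5].
This gives a 21×12 integer matrix of rank 10; reducing to Smith normal form yields diagonal entries (1,1,1,1,1,1,1,1,1,1).

Boundary ∂_3: C_3 → C_2 sends each 3-simplex σ to the alternating sum Σ_i (−1)^i (σ with its i-th vertex removed). For instance
  ∂[v_0,v_1,v_7,v_9] = [v_1,v_7,v_9] − [v_0,v_7,v_9] + [v_0,v_1,v_9] − [v_0,v_1,v_7],
  ∂[v_1,v_5,v_7,v_9] = [v_5,v_7,v_9] − [v_1,v_7,v_9] + [v_1,v_5,v_9] − [v_1,v_5,v_7].
As a 12×2 matrix over Z this has rank 2, with invariant factors (1,1).

Now H_k = ker ∂_k / im ∂_{k+1}, so:

  H_0: rank C_0 − rank ∂_1 = 10 − 9 = 1, and the invariant factors of ∂_1 are all 1, so H_0 = Z.
  H_1: rank ker ∂_1 − rank ∂_2 = (21 − 9) − 10 = 2, and the invariant factors of ∂_2 are all 1, so H_1 = Z^2.
  H_2: rank ker ∂_2 − rank ∂_3 = (12 − 10) − 2 = 0, and the invariant factors of ∂_3 are all 1, so H_2 = 0.
  H_3: rank ker ∂_3 − rank ∂_4 = (2 − 2) − 0 = 0, and there is no ∂_4, so H_3 = 0.

As a check, the Euler characteristic is 10 − 21 + 12 − 2 = -1, which agrees with 1 − 2 + 0 − 0 = -1.

H_0 ≅ Z,  H_1 ≅ Z^2,  H_2 = 0,  H_3 = 0.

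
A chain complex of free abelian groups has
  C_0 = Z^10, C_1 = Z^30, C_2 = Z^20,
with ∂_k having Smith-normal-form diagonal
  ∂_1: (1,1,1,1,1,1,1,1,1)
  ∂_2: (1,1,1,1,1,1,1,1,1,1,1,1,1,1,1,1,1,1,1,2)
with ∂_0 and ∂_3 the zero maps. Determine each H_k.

H_0: b_0 = 10 − 0 − 9 = 1; torsion from ∂_1 factors > 1: none. So H_0 ≅ Z.
H_1: b_1 = 30 − 9 − 20 = 1; torsion from ∂_2 factors > 1: [2]. So H_1 ≅ Z ⊕ Z/2Z.
H_2: b_2 = 20 − 20 − 0 = 0; torsion from ∂_3 factors > 1: none. So H_2 ≅ 0.

H_0 ≅ Z,  H_1 ≅ Z ⊕ Z/2Z,  H_2 = 0.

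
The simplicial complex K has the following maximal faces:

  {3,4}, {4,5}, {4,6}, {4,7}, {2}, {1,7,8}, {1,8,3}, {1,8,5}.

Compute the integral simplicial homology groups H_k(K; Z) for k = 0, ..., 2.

H_0 ≅ Z^2,  H_1 ≅ Z^2,  H_2 = 0.

Order the vertices as 1 < 2 < 3 < 4 < 5 < 6 < 7 < 8. Listing each simplex with vertices in this order, K has dimension 2 with simplices:

  0-simplices (8): [1], [2], [3], [4], [5], [6], [7], [8]
  1-simplices (11): [1,3], [1,5], [1,7], [1,8], [3,4], [3,8], [4,5], [4,6], [4,7], [5,8], [7,8]
  2-simplices (3): [1,3,8], [1,5,8], [1,7,8]

giving chain groups C_0 ≅ Z^8, C_1 ≅ Z^11, C_2 ≅ Z^3.

∂_1: C_1 → C_0 sends each edge [p,q] (with p < q) to q − p.
The resulting 8×11 matrix has rank 6, and its Smith normal form has invariant factors (1,1,1,1,1,1).

∂_2: C_2 → C_1 acts by ∂[p,q,r] = [q,r] − [p,r] + [p,q]. For instance
  ∂[1,5,8] = [5,8] − [1,8] + [1,5],
  ∂[1,3,8] = [3,8] − [1,8] + [1,3].
The 11×3 boundary matrix has rank 3 and Smith normal form diag(1,1,1).

Now H_k = ker ∂_k / im ∂_{k+1}, so:

  H_0: rank C_0 − rank ∂_1 = 8 − 6 = 2, and the invariant factors of ∂_1 are all 1, so H_0 = Z^2.
  H_1: rank ker ∂_1 − rank ∂_2 = (11 − 6) − 3 = 2, and the invariant factors of ∂_2 are all 1, so H_1 = Z^2.
  H_2: rank ker ∂_2 − rank ∂_3 = (3 − 3) − 0 = 0, and there is no ∂_3, so H_2 = 0.

As a check, the Euler characteristic is 8 − 11 + 3 = 0, which agrees with 2 − 2 + 0 = 0.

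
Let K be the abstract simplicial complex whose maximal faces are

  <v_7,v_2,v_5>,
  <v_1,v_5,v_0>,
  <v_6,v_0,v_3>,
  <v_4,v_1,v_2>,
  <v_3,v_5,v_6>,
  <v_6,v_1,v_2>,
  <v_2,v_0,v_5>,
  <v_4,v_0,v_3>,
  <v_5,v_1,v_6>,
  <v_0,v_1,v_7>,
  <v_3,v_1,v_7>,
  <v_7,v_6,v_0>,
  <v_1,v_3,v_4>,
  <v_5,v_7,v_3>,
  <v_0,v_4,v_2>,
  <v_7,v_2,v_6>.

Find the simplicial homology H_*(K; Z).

Take the total order v_0 < v_1 < v_2 < v_3 < v_4 < v_5 < v_6 < v_7 on the vertex set. Then K (dimension 2) consists of the simplices:

  0-simplices (8): [v_0], [v_1], [v_2], [v_3], [v_4], [v_5], [v_6], [v_7]
  1-simplices (24): (24 of them)
  2-simplices (16): (16 of them)

Hence C_0 ≅ Z^8, C_1 ≅ Z^24, C_2 ≅ Z^16.

∂_1: C_1 → C_0 maps an edge to its endpoints' difference, ∂[p,q] = q − p.
The resulting 8×24 matrix has rank 7, and its Smith normal form has invariant factors (1,1,1,1,1,1,1).

Boundary ∂_2: C_2 → C_1 sends each 2-simplex [p,q,r] to [q,r] − [p,r] + [p,q]. For instance
  ∂[v_0,v_2,v_5] = [v_2,v_5] − [v_0,v_5] + [v_0,v_2],
  ∂[v_3,v_5,v_6] = [v_5,v_6] − [v_3,v_6] + [v_3,v_5].
This gives a 24×16 integer matrix of rank 15; reducing to Smith normal form yields diagonal entries (1,1,1,1,1,1,1,1,1,1,1,1,1,1,1).

Now H_k = ker ∂_k / im ∂_{k+1}, so:

  H_0: rank C_0 − rank ∂_1 = 8 − 7 = 1, and the invariant factors of ∂_1 are all 1, so H_0 ≅ Z.
  H_1: rank ker ∂_1 − rank ∂_2 = (24 − 7) − 15 = 2, and the invariant factors of ∂_2 are all 1, so H_1 ≅ Z^2.
  H_2: rank ker ∂_2 − rank ∂_3 = (16 − 15) − 0 = 1, and there is no ∂_3, so H_2 ≅ Z.

(K is a triangulation of the torus T^2.)

H_0 = Z,  H_1 = Z^2,  H_2 = Z.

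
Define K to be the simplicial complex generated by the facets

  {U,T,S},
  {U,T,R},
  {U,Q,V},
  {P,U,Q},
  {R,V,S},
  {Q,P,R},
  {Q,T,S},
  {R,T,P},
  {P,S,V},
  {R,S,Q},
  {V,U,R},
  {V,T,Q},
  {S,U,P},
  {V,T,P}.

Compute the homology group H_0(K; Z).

H_0 = Z.

Fix the vertex order P < Q < R < S < T < U < V and write every simplex with vertices in increasing order. Then dim K = 2 and the simplices of K are:

  0-simplices (7): P, Q, R, S, T, U, V
  1-simplices (21): PQ, PR, PS, PT, PU, PV, QR, QS, QT, QU, QV, RS, RT, RU, RV, ST, SU, SV, TU, TV, UV
  2-simplices (14): PQR, PQU, PRT, PSU, PSV, PTV, QRS, QST, QTV, QUV, RSV, RTU, RUV, STU

so the chain groups are C_0 ≅ Z^7, C_1 ≅ Z^21, C_2 ≅ Z^14.

∂_1: C_1 → C_0 is given by ∂[p,q] = [q] − [p].
The 7×21 boundary matrix has rank 6 and Smith normal form diag(1,1,1,1,1,1).

∂_2: C_2 → C_1 maps a triangle to the signed sum of its edges. For instance
  ∂QST = ST − QT + QS,
  ∂PRT = RT − PT + PR.
The resulting 21×14 matrix has rank 13, and its Smith normal form has invariant factors (1,1,1,1,1,1,1,1,1,1,1,1,1).

From H_k ≅ ker(∂_k) / im(∂_{k+1}) we obtain:

  H_0: rank C_0 − rank ∂_1 = 7 − 6 = 1, and the invariant factors of ∂_1 are all 1, so H_0 = Z.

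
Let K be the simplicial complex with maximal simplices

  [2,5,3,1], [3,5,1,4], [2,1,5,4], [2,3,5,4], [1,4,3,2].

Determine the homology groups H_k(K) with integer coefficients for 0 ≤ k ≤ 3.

We work with the vertex ordering 1 < 2 < 3 < 4 < 5. The simplices of K, each written with vertices in increasing order, are:

  0-simplices (5): [1], [2], [3], [4], [5]
  1-simplices (10): [1,2], [1,3], [1,4], [1,5], [2,3], [2,4], [2,5], [3,4], [3,5], [4,5]
  2-simplices (10): [1,2,3], [1,2,4], [1,2,5], [1,3,4], [1,3,5], [1,4,5], [2,3,4], [2,3,5], [2,4,5], [3,4,5]
  3-simplices (5): [1,2,3,4], [1,2,3,5], [1,2,4,5], [1,3,4,5], [2,3,4,5]

giving chain groups C_0 ≅ Z^5, C_1 ≅ Z^10, C_2 ≅ Z^10, C_3 ≅ Z^5.

Boundary ∂_1: C_1 → C_0 is given by ∂[p,q] = [q] − [p]. For instance
  ∂[3,5] = [5] − [3].
The resulting 5×10 matrix has rank 4, and its Smith normal form has invariant factors (1,1,1,1).

∂_2: C_2 → C_1 maps a triangle to the signed sum of its edges. For instance
  ∂[2,3,5] = [3,5] − [2,5] + [2,3],
  ∂[2,3,4] = [3,4] − [2,4] + [2,3].
The 10×10 boundary matrix has rank 6 and Smith normal form diag(1,1,1,1,1,1).

∂_3: C_3 → C_2 sends each 3-simplex σ to the alternating sum Σ_i (−1)^i (σ with its i-th vertex removed). For instance
  ∂[1,3,4,5] = [3,4,5] − [1,4,5] + [1,3,5] − [1,3,4],
  ∂[2,3,4,5] = [3,4,5] − [2,4,5] + [2,3,5] − [2,3,4].
As a 10×5 matrix over Z this has rank 4, with invariant factors (1,1,1,1).

Computing H_k = (kernel of ∂_k) / (image of ∂_{k+1}):

  H_0: rank C_0 − rank ∂_1 = 5 − 4 = 1, and the invariant factors of ∂_1 are all 1, so H_0 ≅ Z.
  H_1: rank ker ∂_1 − rank ∂_2 = (10 − 4) − 6 = 0, and the invariant factors of ∂_2 are all 1, so H_1 ≅ 0.
  H_2: rank ker ∂_2 − rank ∂_3 = (10 − 6) − 4 = 0, and the invariant factors of ∂_3 are all 1, so H_2 ≅ 0.
  H_3: rank ker ∂_3 − rank ∂_4 = (5 − 4) − 0 = 1, and there is no ∂_4, so H_3 ≅ Z.

H_0 ≅ Z,  H_1 = 0,  H_2 = 0,  H_3 ≅ Z.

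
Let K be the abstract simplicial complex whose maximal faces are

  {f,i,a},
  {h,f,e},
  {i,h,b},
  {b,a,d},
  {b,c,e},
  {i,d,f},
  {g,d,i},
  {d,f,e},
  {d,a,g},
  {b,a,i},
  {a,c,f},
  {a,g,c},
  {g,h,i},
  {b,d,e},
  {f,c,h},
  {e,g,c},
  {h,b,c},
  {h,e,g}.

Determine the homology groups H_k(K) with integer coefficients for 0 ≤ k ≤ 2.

H_0 ≅ Z,  H_1 ≅ Z ⊕ Z/2,  H_2 = 0.

Order the vertices as a < b < c < d < e < f < g < h < i. Listing each simplex with vertices in this order, K has dimension 2 with simplices:

  0-simplices (9): a, b, c, d, e, f, g, h, i
  1-simplices (27): ab, ac, ad, af, ag, ai, bc, bd, be, bh, bi, ce, cf, cg, ch, de, df, dg, di, ef, eg, eh, fh, fi, gh, gi, hi
  2-simplices (18): abd, abi, acf, acg, adg, afi, bce, bch, bde, bhi, ceg, cfh, def, dfi, dgi, efh, egh, ghi

Hence C_0 ≅ Z^9, C_1 ≅ Z^27, C_2 ≅ Z^18.

∂_1: C_1 → C_0 is given by ∂[p,q] = [q] − [p].
This gives a 9×27 integer matrix of rank 8; reducing to Smith normal form yields diagonal entries (1,1,1,1,1,1,1,1).

∂_2: C_2 → C_1 maps a triangle to the signed sum of its edges. For instance
  ∂ceg = eg − cg + ce,
  ∂abi = bi − ai + ab.
The 27×18 boundary matrix has rank 18 and Smith normal form diag(1,1,1,1,1,1,1,1,1,1,1,1,1,1,1,1,1,2).

Computing H_k = (kernel of ∂_k) / (image of ∂_{k+1}):

  H_0: rank C_0 − rank ∂_1 = 9 − 8 = 1, and the invariant factors of ∂_1 are all 1, so H_0 ≅ Z.
  H_1: rank ker ∂_1 − rank ∂_2 = (27 − 8) − 18 = 1, and ∂_2 has invariant factor 2 > 1, so H_1 ≅ Z ⊕ Z/2.
  H_2: rank ker ∂_2 − rank ∂_3 = (18 − 18) − 0 = 0, and there is no ∂_3, so H_2 ≅ 0.

As a check, the Euler characteristic is 9 − 27 + 18 = 0, which agrees with 1 − 1 + 0 = 0.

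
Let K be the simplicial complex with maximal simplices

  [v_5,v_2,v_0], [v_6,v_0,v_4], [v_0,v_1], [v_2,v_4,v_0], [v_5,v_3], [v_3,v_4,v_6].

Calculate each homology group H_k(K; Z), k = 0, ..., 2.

H_0 ≅ Z,  H_1 ≅ Z,  H_2 = 0.

We work with the vertex ordering v_0 < v_1 < v_2 < v_3 < v_4 < v_5 < v_6. The simplices of K, each written with vertices in increasing order, are:

  0-simplices (7): [v_0], [v_1], [v_2], [v_3], [v_4], [v_5], [v_6]
  1-simplices (11): [v_0,v_1], [v_0,v_2], [v_0,v_4], [v_0,v_5], [v_0,v_6], [v_2,v_4], [v_2,v_5], [v_3,v_4], [v_3,v_5], [v_3,v_6], [v_4,v_6]
  2-simplices (4): [v_0,v_2,v_4], [v_0,v_2,v_5], [v_0,v_4,v_6], [v_3,v_4,v_6]

so the chain groups are C_0 ≅ Z^7, C_1 ≅ Z^11, C_2 ≅ Z^4.

∂_1: C_1 → C_0 sends each edge [p,q] (with p < q) to q − p.
This gives a 7×11 integer matrix of rank 6; reducing to Smith normal form yields diagonal entries (1,1,1,1,1,1).

Boundary ∂_2: C_2 → C_1 sends each 2-simplex [p,q,r] to [q,r] − [p,r] + [p,q]. For instance
  ∂[v_3,v_4,v_6] = [v_4,v_6] − [v_3,v_6] + [v_3,v_4],
  ∂[v_0,v_2,v_4] = [v_2,v_4] − [v_0,v_4] + [v_0,v_2].
As a 11×4 matrix over Z this has rank 4, with invariant factors (1,1,1,1).

From H_k ≅ ker(∂_k) / im(∂_{k+1}) we obtain:

  H_0: rank C_0 − rank ∂_1 = 7 − 6 = 1, and the invariant factors of ∂_1 are all 1, so H_0 ≅ Z.
  H_1: rank ker ∂_1 − rank ∂_2 = (11 − 6) − 4 = 1, and the invariant factors of ∂_2 are all 1, so H_1 ≅ Z.
  H_2: rank ker ∂_2 − rank ∂_3 = (4 − 4) − 0 = 0, and there is no ∂_3, so H_2 ≅ 0.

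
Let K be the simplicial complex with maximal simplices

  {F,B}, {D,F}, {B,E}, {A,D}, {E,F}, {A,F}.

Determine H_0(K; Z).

H_0 = Z.

We work with the vertex ordering A < B < D < E < F. The simplices of K, each written with vertices in increasing order, are:

  0-simplices (5): A, B, D, E, F
  1-simplices (6): AD, AF, BE, BF, DF, EF

giving chain groups C_0 ≅ Z^5, C_1 ≅ Z^6.

Boundary ∂_1: C_1 → C_0 maps an edge to its endpoints' difference, ∂[p,q] = q − p.
The 5×6 boundary matrix has rank 4 and Smith normal form diag(1,1,1,1).

Computing H_k = (kernel of ∂_k) / (image of ∂_{k+1}):

  H_0: rank C_0 − rank ∂_1 = 5 − 4 = 1, and the invariant factors of ∂_1 are all 1, so H_0 = Z.

(K is a triangulation of a wedge of 2 circles.)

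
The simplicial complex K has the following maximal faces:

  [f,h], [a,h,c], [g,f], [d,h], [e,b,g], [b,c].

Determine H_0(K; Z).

H_0 ≅ Z.

Order the vertices as a < b < c < d < e < f < g < h. Listing each simplex with vertices in this order, K has dimension 2 with simplices:

  0-simplices (8): a, b, c, d, e, f, g, h
  1-simplices (10): ac, ah, bc, be, bg, ch, dh, eg, fg, fh
  2-simplices (2): ach, beg

Hence C_0 ≅ Z^8, C_1 ≅ Z^10, C_2 ≅ Z^2.

The boundary map ∂_1: C_1 → C_0 maps an edge to its endpoints' difference, ∂[p,q] = q − p.
The 8×10 boundary matrix has rank 7 and Smith normal form diag(1,1,1,1,1,1,1).

The boundary map ∂_2: C_2 → C_1 sends each 2-simplex [p,q,r] to [q,r] − [p,r] + [p,q]. For instance
  ∂beg = eg − bg + be,
  ∂ach = ch − ah + ac.
The 10×2 boundary matrix has rank 2 and Smith normal form diag(1,1).

Now H_k = ker ∂_k / im ∂_{k+1}, so:

  H_0: rank C_0 − rank ∂_1 = 8 − 7 = 1, and the invariant factors of ∂_1 are all 1, so H_0 = Z.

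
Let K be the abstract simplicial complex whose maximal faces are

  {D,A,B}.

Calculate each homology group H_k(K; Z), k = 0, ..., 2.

Fix the vertex order A < B < D and write every simplex with vertices in increasing order. Then dim K = 2 and the simplices of K are:

  0-simplices (3): A, B, D
  1-simplices (3): AB, AD, BD
  2-simplices (1): ABD

giving chain groups C_0 ≅ Z^3, C_1 ≅ Z^3, C_2 ≅ Z^1.

Boundary ∂_1: C_1 → C_0 maps an edge to its endpoints' difference, ∂[p,q] = q − p.
The 3×3 boundary matrix has rank 2 and Smith normal form diag(1,1).

∂_2: C_2 → C_1 maps a triangle to the signed sum of its edges. For instance
  ∂ABD = BD − AD + AB.
The resulting 3×1 matrix has rank 1, and its Smith normal form has invariant factors (1).

Reading off H_k = ker ∂_k / im ∂_{k+1}:

  H_0: rank C_0 − rank ∂_1 = 3 − 2 = 1, and the invariant factors of ∂_1 are all 1, so H_0 = Z.
  H_1: rank ker ∂_1 − rank ∂_2 = (3 − 2) − 1 = 0, and the invariant factors of ∂_2 are all 1, so H_1 = 0.
  H_2: rank ker ∂_2 − rank ∂_3 = (1 − 1) − 0 = 0, and there is no ∂_3, so H_2 = 0.

As a check, the Euler characteristic is 3 − 3 + 1 = 1, which agrees with 1 − 0 + 0 = 1.

H_0 ≅ Z,  H_1 = 0,  H_2 = 0.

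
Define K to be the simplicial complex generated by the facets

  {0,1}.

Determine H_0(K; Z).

We work with the vertex ordering 0 < 1. The simplices of K, each written with vertices in increasing order, are:

  0-simplices (2): [0], [1]
  1-simplices (1): [0,1]

so the chain groups are C_0 ≅ Z^2, C_1 ≅ Z^1.

Boundary ∂_1: C_1 → C_0 is given by ∂[p,q] = [q] − [p]. For instance
  ∂[0,1] = [1] − [0].
The 2×1 boundary matrix has rank 1 and Smith normal form diag(1).

Reading off H_k = ker ∂_k / im ∂_{k+1}:

  H_0: rank C_0 − rank ∂_1 = 2 − 1 = 1, and the invariant factors of ∂_1 are all 1, so H_0 = Z.

(K is a triangulation of the 1-simplex.)

H_0 ≅ Z.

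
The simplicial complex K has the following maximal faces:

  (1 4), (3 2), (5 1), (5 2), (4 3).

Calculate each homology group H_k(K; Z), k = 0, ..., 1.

H_0 = Z,  H_1 = Z.

Fix the vertex order 1 < 2 < 3 < 4 < 5 and write every simplex with vertices in increasing order. Then dim K = 1 and the simplices of K are:

  0-simplices (5): [1], [2], [3], [4], [5]
  1-simplices (5): [1,4], [1,5], [2,3], [2,5], [3,4]

Hence C_0 ≅ Z^5, C_1 ≅ Z^5.

Boundary ∂_1: C_1 → C_0 is given by ∂[p,q] = [q] − [p]. For instance
  ∂[2,3] = [3] − [2].
The resulting 5×5 matrix has rank 4, and its Smith normal form has invariant factors (1,1,1,1).

Reading off H_k = ker ∂_k / im ∂_{k+1}:

  H_0: rank C_0 − rank ∂_1 = 5 − 4 = 1, and the invariant factors of ∂_1 are all 1, so H_0 ≅ Z.
  H_1: rank ker ∂_1 − rank ∂_2 = (5 − 4) − 0 = 1, and there is no ∂_2, so H_1 ≅ Z.

As a check, the Euler characteristic is 5 − 5 = 0, which agrees with 1 − 1 = 0.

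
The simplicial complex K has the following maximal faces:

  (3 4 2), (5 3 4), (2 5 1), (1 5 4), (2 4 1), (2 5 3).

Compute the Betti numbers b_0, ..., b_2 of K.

b_0 = 1, b_1 = 0, b_2 = 1.

Fix the vertex order 1 < 2 < 3 < 4 < 5 and write every simplex with vertices in increasing order. Then dim K = 2 and the simplices of K are:

  0-simplices (5): [1], [2], [3], [4], [5]
  1-simplices (9): [1,2], [1,4], [1,5], [2,3], [2,4], [2,5], [3,4], [3,5], [4,5]
  2-simplices (6): [1,2,4], [1,2,5], [1,4,5], [2,3,4], [2,3,5], [3,4,5]

so the chain groups are C_0 ≅ Z^5, C_1 ≅ Z^9, C_2 ≅ Z^6.

Boundary ∂_1: C_1 → C_0 maps an edge to its endpoints' difference, ∂[p,q] = q − p. For instance
  ∂[1,4] = [4] − [1].
As a 5×9 matrix over Z this has rank 4, with invariant factors (1,1,1,1).

Boundary ∂_2: C_2 → C_1 sends each 2-simplex [p,q,r] to [q,r] − [p,r] + [p,q]. For instance
  ∂[1,4,5] = [4,5] − [1,5] + [1,4],
  ∂[2,3,4] = [3,4] − [2,4] + [2,3].
This gives a 9×6 integer matrix of rank 5; reducing to Smith normal form yields diagonal entries (1,1,1,1,1).

Reading off H_k = ker ∂_k / im ∂_{k+1}:

  H_0: rank C_0 − rank ∂_1 = 5 − 4 = 1, and the invariant factors of ∂_1 are all 1, so H_0 ≅ Z.
  H_1: rank ker ∂_1 − rank ∂_2 = (9 − 4) − 5 = 0, and the invariant factors of ∂_2 are all 1, so H_1 ≅ 0.
  H_2: rank ker ∂_2 − rank ∂_3 = (6 − 5) − 0 = 1, and there is no ∂_3, so H_2 ≅ Z.

As a check, the Euler characteristic is 5 − 9 + 6 = 2, which agrees with 1 − 0 + 1 = 2.

Hence the Betti numbers are b_0 = 1, b_1 = 0, b_2 = 1.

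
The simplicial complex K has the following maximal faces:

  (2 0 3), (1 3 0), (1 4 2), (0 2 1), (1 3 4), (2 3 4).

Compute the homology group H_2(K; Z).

We work with the vertex ordering 0 < 1 < 2 < 3 < 4. The simplices of K, each written with vertices in increasing order, are:

  0-simplices (5): [0], [1], [2], [3], [4]
  1-simplices (9): [0,1], [0,2], [0,3], [1,2], [1,3], [1,4], [2,3], [2,4], [3,4]
  2-simplices (6): [0,1,2], [0,1,3], [0,2,3], [1,2,4], [1,3,4], [2,3,4]

so the chain groups are C_0 ≅ Z^5, C_1 ≅ Z^9, C_2 ≅ Z^6.

The boundary map ∂_1: C_1 → C_0 sends each edge [p,q] (with p < q) to q − p.
The resulting 5×9 matrix has rank 4, and its Smith normal form has invariant factors (1,1,1,1).

∂_2: C_2 → C_1 acts by ∂[p,q,r] = [q,r] − [p,r] + [p,q]. For instance
  ∂[1,3,4] = [3,4] − [1,4] + [1,3],
  ∂[1,2,4] = [2,4] − [1,4] + [1,2].
As a 9×6 matrix over Z this has rank 5, with invariant factors (1,1,1,1,1).

Now H_k = ker ∂_k / im ∂_{k+1}, so:

  H_2: rank ker ∂_2 − rank ∂_3 = (6 − 5) − 0 = 1, and there is no ∂_3, so H_2 = Z.

H_2 = Z.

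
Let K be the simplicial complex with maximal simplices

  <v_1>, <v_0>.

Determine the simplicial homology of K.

H_0 = Z^2.

Fix the vertex order v_0 < v_1 and write every simplex with vertices in increasing order. Then dim K = 0 and the simplices of K are:

  0-simplices (2): [v_0], [v_1]

Hence C_0 ≅ Z^2.

Reading off H_k = ker ∂_k / im ∂_{k+1}:

  H_0: rank C_0 − rank ∂_1 = 2 − 0 = 2, and there is no ∂_1, so H_0 = Z^2.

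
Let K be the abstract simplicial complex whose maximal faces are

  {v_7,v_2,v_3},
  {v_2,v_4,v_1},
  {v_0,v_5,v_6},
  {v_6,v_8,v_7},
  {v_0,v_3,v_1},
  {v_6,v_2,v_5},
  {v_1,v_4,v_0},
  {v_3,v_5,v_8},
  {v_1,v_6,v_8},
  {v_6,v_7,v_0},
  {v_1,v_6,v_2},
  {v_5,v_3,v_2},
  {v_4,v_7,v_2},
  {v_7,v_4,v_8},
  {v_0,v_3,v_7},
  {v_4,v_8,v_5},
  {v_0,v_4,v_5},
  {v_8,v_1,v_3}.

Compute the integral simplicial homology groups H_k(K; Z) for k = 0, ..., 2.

Take the total order v_0 < v_1 < v_2 < v_3 < v_4 < v_5 < v_6 < v_7 < v_8 on the vertex set. Then K (dimension 2) consists of the simplices:

  0-simplices (9): [v_0], [v_1], [v_2], [v_3], [v_4], [v_5], [v_6], [v_7], [v_8]
  1-simplices (27): (27 of them)
  2-simplices (18): (18 of them)

Hence C_0 ≅ Z^9, C_1 ≅ Z^27, C_2 ≅ Z^18.

∂_1: C_1 → C_0 is given by ∂[p,q] = [q] − [p]. For instance
  ∂[v_5,v_8] = [v_8] − [v_5].
The resulting 9×27 matrix has rank 8, and its Smith normal form has invariant factors (1,1,1,1,1,1,1,1).

∂_2: C_2 → C_1 maps a triangle to the signed sum of its edges. For instance
  ∂[v_0,v_6,v_7] = [v_6,v_7] − [v_0,v_7] + [v_0,v_6],
  ∂[v_4,v_7,v_8] = [v_7,v_8] − [v_4,v_8] + [v_4,v_7].
The 27×18 boundary matrix has rank 17 and Smith normal form diag(1,1,1,1,1,1,1,1,1,1,1,1,1,1,1,1,1).

Now H_k = ker ∂_k / im ∂_{k+1}, so:

  H_0: rank C_0 − rank ∂_1 = 9 − 8 = 1, and the invariant factors of ∂_1 are all 1, so H_0 ≅ Z.
  H_1: rank ker ∂_1 − rank ∂_2 = (27 − 8) − 17 = 2, and the invariant factors of ∂_2 are all 1, so H_1 ≅ Z^2.
  H_2: rank ker ∂_2 − rank ∂_3 = (18 − 17) − 0 = 1, and there is no ∂_3, so H_2 ≅ Z.

H_0 = Z,  H_1 = Z^2,  H_2 = Z.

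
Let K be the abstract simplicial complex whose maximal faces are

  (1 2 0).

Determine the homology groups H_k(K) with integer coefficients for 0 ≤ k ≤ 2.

H_0 = Z,  H_1 = 0,  H_2 = 0.

Take the total order 0 < 1 < 2 on the vertex set. Then K (dimension 2) consists of the simplices:

  0-simplices (3): [0], [1], [2]
  1-simplices (3): [0,1], [0,2], [1,2]
  2-simplices (1): [0,1,2]

giving chain groups C_0 ≅ Z^3, C_1 ≅ Z^3, C_2 ≅ Z^1.

∂_1: C_1 → C_0 maps an edge to its endpoints' difference, ∂[p,q] = q − p. For instance
  ∂[0,1] = [1] − [0].
The 3×3 boundary matrix has rank 2 and Smith normal form diag(1,1).

∂_2: C_2 → C_1 sends each 2-simplex [p,q,r] to [q,r] − [p,r] + [p,q]. For instance
  ∂[0,1,2] = [1,2] − [0,2] + [0,1].
The 3×1 boundary matrix has rank 1 and Smith normal form diag(1).

Now H_k = ker ∂_k / im ∂_{k+1}, so:

  H_0: rank C_0 − rank ∂_1 = 3 − 2 = 1, and the invariant factors of ∂_1 are all 1, so H_0 ≅ Z.
  H_1: rank ker ∂_1 − rank ∂_2 = (3 − 2) − 1 = 0, and the invariant factors of ∂_2 are all 1, so H_1 ≅ 0.
  H_2: rank ker ∂_2 − rank ∂_3 = (1 − 1) − 0 = 0, and there is no ∂_3, so H_2 ≅ 0.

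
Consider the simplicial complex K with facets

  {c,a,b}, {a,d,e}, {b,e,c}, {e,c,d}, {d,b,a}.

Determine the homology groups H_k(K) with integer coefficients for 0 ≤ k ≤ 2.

H_0 = Z,  H_1 = Z,  H_2 = 0.

Fix the vertex order a < b < c < d < e and write every simplex with vertices in increasing order. Then dim K = 2 and the simplices of K are:

  0-simplices (5): a, b, c, d, e
  1-simplices (10): ab, ac, ad, ae, bc, bd, be, cd, ce, de
  2-simplices (5): abc, abd, ade, bce, cde

giving chain groups C_0 ≅ Z^5, C_1 ≅ Z^10, C_2 ≅ Z^5.

∂_1: C_1 → C_0 is given by ∂[p,q] = [q] − [p]. For instance
  ∂ad = d − a.
The resulting 5×10 matrix has rank 4, and its Smith normal form has invariant factors (1,1,1,1).

∂_2: C_2 → C_1 maps a triangle to the signed sum of its edges. For instance
  ∂ade = de − ae + ad,
  ∂bce = ce − be + bc.
As a 10×5 matrix over Z this has rank 5, with invariant factors (1,1,1,1,1).

Reading off H_k = ker ∂_k / im ∂_{k+1}:

  H_0: rank C_0 − rank ∂_1 = 5 − 4 = 1, and the invariant factors of ∂_1 are all 1, so H_0 ≅ Z.
  H_1: rank ker ∂_1 − rank ∂_2 = (10 − 4) − 5 = 1, and the invariant factors of ∂_2 are all 1, so H_1 ≅ Z.
  H_2: rank ker ∂_2 − rank ∂_3 = (5 − 5) − 0 = 0, and there is no ∂_3, so H_2 ≅ 0.

(K is a triangulation of the Möbius band.)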